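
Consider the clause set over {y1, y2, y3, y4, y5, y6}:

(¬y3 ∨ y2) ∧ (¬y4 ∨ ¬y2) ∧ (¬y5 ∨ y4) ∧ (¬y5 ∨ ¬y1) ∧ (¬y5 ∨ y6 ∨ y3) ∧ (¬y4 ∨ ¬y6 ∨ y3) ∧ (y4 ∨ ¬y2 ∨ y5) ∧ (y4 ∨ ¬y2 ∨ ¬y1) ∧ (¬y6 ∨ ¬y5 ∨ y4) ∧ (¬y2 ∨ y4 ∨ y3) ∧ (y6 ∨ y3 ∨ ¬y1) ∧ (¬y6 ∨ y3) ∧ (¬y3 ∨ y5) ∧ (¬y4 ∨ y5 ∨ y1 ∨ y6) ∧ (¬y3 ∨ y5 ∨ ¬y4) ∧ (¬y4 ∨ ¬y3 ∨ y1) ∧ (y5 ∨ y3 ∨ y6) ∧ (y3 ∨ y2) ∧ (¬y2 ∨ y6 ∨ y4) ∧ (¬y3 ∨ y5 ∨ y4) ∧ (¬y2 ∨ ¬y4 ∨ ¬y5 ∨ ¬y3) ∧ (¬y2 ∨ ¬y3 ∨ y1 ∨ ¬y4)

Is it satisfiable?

Suppose y3 = False.
From the singleton clause (¬y6), y6 = False.
From the singleton clause (¬y5), y5 = False.
Now (y5) is unsatisfied and unit — conflict.
Undo y3 and try y3 = True.
From the singleton clause (y2), y2 = True.
From the singleton clause (¬y4), y4 = False.
From the singleton clause (¬y5), y5 = False.
Now (y5) is unsatisfied and unit — conflict.
Both values of y3 lead to a conflict.
No assignment satisfies every clause.

No, unsatisfiable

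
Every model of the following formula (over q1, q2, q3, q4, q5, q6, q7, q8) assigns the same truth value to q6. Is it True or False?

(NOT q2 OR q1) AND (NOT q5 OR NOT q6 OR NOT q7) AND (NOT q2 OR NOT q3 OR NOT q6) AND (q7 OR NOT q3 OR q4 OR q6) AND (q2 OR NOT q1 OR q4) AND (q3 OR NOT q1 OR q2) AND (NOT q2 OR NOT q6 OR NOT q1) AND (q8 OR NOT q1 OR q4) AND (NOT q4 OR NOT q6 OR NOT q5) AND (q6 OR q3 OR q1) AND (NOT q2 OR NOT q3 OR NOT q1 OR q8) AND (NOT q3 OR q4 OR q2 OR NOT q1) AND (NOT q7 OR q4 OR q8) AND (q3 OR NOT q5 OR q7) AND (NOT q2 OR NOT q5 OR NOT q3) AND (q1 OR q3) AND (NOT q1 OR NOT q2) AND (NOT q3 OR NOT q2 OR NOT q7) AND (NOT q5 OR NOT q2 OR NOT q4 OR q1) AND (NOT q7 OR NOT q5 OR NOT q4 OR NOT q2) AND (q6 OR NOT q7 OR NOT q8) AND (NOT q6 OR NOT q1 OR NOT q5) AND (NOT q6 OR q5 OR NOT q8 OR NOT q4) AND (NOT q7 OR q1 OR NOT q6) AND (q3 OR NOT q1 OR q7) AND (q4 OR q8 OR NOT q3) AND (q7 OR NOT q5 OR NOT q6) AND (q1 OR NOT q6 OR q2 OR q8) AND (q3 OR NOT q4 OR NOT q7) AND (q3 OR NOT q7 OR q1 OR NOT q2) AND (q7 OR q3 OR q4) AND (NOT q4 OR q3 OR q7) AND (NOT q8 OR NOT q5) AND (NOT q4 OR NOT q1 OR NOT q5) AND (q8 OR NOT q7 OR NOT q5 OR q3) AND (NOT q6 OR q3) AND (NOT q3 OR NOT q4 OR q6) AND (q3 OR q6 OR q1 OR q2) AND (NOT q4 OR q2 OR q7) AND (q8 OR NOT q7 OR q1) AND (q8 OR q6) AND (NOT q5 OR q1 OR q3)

Suppose q6 = false.
From the singleton clause (q8), q8 = true.
From the singleton clause (NOT q7), q7 = false.
From the singleton clause (NOT q5), q5 = false.
Branch on q2: set q2 = false.
From the singleton clause (NOT q4), q4 = false.
From the singleton clause (NOT q3), q3 = false.
That conflicts with the unit clause (q3).
Backtrack on q2: now try q2 = true.
From the singleton clause (q1), q1 = true.
That conflicts with the unit clause (NOT q1).
Either choice for q2 ends in contradiction.
So every satisfying assignment has q6 = True.

True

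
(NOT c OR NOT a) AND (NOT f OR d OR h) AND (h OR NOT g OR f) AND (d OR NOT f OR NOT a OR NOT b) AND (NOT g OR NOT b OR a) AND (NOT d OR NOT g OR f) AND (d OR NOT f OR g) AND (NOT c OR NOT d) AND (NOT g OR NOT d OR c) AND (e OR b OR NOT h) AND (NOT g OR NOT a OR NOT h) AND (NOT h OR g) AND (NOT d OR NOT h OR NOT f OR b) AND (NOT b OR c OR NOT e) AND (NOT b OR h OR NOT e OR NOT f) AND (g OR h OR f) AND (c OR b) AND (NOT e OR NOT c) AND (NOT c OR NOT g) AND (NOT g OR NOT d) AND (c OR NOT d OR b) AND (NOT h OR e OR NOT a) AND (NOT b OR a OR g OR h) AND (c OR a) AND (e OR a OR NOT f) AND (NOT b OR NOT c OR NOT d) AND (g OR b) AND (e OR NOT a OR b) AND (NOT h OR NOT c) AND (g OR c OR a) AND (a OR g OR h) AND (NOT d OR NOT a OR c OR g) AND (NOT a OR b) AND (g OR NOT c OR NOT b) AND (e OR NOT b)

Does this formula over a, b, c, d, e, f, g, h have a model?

Case c = false:
From the singleton clause (b), b = true.
From the singleton clause (NOT e), e = false.
That conflicts with the unit clause (e).
So c must be the other value — set c = true.
From the singleton clause (NOT a), a = false.
From the singleton clause (NOT d), d = false.
From the singleton clause (NOT e), e = false.
From the singleton clause (NOT g), g = false.
From the singleton clause (NOT f), f = false.
From the singleton clause (NOT h), h = false.
That conflicts with the unit clause (h).
Neither c = true nor c = false works.
No assignment satisfies every clause.

No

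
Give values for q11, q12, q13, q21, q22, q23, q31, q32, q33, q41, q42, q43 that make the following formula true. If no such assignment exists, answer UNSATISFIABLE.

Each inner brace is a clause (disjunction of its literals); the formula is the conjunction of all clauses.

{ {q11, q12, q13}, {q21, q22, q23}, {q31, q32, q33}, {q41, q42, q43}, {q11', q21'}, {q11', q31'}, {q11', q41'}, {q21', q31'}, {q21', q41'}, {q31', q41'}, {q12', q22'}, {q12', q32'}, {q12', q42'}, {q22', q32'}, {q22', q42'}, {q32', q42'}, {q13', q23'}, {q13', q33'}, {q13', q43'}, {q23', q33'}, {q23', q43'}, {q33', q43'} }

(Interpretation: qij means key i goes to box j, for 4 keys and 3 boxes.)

Suppose q11 = 0.
Suppose q12 = 1.
The clause (q22') is unit, so q22 = 0.
The clause (q32') is unit, so q32 = 0.
The clause (q42') is unit, so q42 = 0.
Suppose q21 = 1.
The clause (q31') is unit, so q31 = 0.
The clause (q33) is unit, so q33 = 1.
The clause (q41') is unit, so q41 = 0.
The clause (q43) is unit, so q43 = 1.
That conflicts with the unit clause (q43').
Backtrack on q21: now try q21 = 0.
The clause (q23) is unit, so q23 = 1.
The clause (q13') is unit, so q13 = 0.
The clause (q33') is unit, so q33 = 0.
The clause (q31) is unit, so q31 = 1.
The clause (q41') is unit, so q41 = 0.
The clause (q43) is unit, so q43 = 1.
That conflicts with the unit clause (q43').
Both values of q21 lead to a conflict.
Backtrack on q12: now try q12 = 0.
The clause (q13) is unit, so q13 = 1.
The clause (q23') is unit, so q23 = 0.
The clause (q33') is unit, so q33 = 0.
The clause (q43') is unit, so q43 = 0.
Suppose q21 = 1.
The clause (q31') is unit, so q31 = 0.
The clause (q32) is unit, so q32 = 1.
The clause (q41') is unit, so q41 = 0.
The clause (q42) is unit, so q42 = 1.
That conflicts with the unit clause (q42').
Backtrack on q21: now try q21 = 0.
The clause (q22) is unit, so q22 = 1.
The clause (q32') is unit, so q32 = 0.
The clause (q31) is unit, so q31 = 1.
The clause (q41') is unit, so q41 = 0.
The clause (q42) is unit, so q42 = 1.
That conflicts with the unit clause (q42').
Both values of q21 lead to a conflict.
Both values of q12 lead to a conflict.
Backtrack on q11: now try q11 = 1.
The clause (q21') is unit, so q21 = 0.
The clause (q31') is unit, so q31 = 0.
The clause (q41') is unit, so q41 = 0.
Suppose q22 = 1.
The clause (q12') is unit, so q12 = 0.
The clause (q32') is unit, so q32 = 0.
The clause (q33) is unit, so q33 = 1.
The clause (q42') is unit, so q42 = 0.
The clause (q43) is unit, so q43 = 1.
That conflicts with the unit clause (q43').
Backtrack on q22: now try q22 = 0.
The clause (q23) is unit, so q23 = 1.
The clause (q13') is unit, so q13 = 0.
The clause (q33') is unit, so q33 = 0.
The clause (q32) is unit, so q32 = 1.
The clause (q12') is unit, so q12 = 0.
The clause (q42') is unit, so q42 = 0.
The clause (q43) is unit, so q43 = 1.
That conflicts with the unit clause (q43').
Both values of q22 lead to a conflict.
Both values of q11 lead to a conflict.

UNSATISFIABLE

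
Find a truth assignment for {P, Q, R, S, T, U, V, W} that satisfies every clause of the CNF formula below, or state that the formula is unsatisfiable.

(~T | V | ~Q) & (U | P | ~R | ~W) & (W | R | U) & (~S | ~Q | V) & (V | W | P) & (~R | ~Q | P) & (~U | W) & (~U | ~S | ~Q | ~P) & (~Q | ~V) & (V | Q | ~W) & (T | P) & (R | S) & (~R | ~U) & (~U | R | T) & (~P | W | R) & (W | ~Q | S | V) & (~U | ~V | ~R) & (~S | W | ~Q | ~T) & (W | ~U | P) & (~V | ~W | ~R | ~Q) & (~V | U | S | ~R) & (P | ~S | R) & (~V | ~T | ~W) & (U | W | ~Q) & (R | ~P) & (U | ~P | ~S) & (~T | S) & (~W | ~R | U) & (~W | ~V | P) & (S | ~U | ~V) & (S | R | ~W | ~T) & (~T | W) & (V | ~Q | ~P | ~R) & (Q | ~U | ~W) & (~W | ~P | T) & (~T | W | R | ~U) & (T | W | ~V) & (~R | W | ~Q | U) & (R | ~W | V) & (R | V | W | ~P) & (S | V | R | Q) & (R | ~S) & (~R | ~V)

P: 1; Q: 0; R: 1; S: 0; T: 0; U: 0; V: 0; W: 0

Case U = 0:
Case W = 0:
From the singleton clause (R), R = 1.
From the singleton clause (~Q), Q = 0.
From the singleton clause (~T), T = 0.
From the singleton clause (P), P = 1.
From the singleton clause (~S), S = 0.
From the singleton clause (~V), V = 0.
This assignment satisfies each clause.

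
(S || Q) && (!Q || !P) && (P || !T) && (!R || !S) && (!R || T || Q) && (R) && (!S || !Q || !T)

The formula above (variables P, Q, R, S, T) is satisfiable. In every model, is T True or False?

Suppose T = true.
From the singleton clause (P), P = true.
From the singleton clause (!Q), Q = false.
From the singleton clause (S), S = true.
From the singleton clause (!R), R = false.
Now (R) is unsatisfied and unit — conflict.
So every satisfying assignment has T = False.

False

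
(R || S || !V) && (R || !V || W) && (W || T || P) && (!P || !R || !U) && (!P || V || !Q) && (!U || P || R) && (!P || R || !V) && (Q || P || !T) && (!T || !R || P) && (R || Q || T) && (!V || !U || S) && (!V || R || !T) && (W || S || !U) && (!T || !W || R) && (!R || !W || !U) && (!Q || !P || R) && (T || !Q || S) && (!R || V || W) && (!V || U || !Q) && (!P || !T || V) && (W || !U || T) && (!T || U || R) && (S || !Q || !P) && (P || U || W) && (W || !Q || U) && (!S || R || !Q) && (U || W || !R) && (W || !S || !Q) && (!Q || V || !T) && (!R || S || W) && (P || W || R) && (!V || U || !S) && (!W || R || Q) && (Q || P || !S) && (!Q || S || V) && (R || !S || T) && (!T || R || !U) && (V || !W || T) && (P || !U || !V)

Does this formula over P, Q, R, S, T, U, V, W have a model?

Case R = true:
Case P = true:
The clause (!U) is unit, so U = false.
The clause (W) is unit, so W = true.
Case V = true:
The clause (!Q) is unit, so Q = false.
The clause (!S) is unit, so S = false.
All clauses hold; T can take either value.
A satisfying assignment: P: true, Q: false, R: true, S: false, T: true, U: false, V: true, W: true.

Yes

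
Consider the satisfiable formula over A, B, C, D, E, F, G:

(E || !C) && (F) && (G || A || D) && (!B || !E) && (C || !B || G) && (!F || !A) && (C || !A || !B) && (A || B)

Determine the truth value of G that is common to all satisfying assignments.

True

Suppose G = false.
Unit clause (F) forces F = true.
Unit clause (!A) forces A = false.
Unit clause (D) forces D = true.
Unit clause (B) forces B = true.
Unit clause (!E) forces E = false.
Unit clause (!C) forces C = false.
That conflicts with the unit clause (C).
So every satisfying assignment has G = True.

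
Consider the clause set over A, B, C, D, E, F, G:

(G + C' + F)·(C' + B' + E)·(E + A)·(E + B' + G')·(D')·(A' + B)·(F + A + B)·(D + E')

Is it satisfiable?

Yes, satisfiable

Unit clause (D') forces D = 0.
Unit clause (E') forces E = 0.
Unit clause (A) forces A = 1.
Unit clause (B) forces B = 1.
Unit clause (C') forces C = 0.
Unit clause (G') forces G = 0.
No clause remains; F is free.
A satisfying assignment: A: 1; B: 1; C: 0; D: 0; E: 0; F: 1; G: 0.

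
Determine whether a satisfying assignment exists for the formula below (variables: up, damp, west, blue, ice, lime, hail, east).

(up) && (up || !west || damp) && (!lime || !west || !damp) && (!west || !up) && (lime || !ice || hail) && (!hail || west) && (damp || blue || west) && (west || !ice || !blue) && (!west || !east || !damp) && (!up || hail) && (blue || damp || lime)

No

(up) alone gives up = true.
(!west) alone gives west = false.
(!hail) alone gives hail = false.
That conflicts with the unit clause (hail).
No assignment satisfies every clause.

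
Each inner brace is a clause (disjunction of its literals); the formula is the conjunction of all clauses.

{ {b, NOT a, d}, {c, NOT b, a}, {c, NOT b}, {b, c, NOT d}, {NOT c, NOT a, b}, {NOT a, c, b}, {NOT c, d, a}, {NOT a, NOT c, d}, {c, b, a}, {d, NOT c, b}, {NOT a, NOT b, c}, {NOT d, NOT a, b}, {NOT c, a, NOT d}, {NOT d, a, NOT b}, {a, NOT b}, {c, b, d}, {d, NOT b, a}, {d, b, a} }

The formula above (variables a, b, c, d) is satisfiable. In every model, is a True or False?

True

Suppose a = false.
From the singleton clause (NOT b), b = false.
From the singleton clause (c), c = true.
From the singleton clause (d), d = true.
But (NOT d) is also a unit clause — contradiction.
So every satisfying assignment has a = True.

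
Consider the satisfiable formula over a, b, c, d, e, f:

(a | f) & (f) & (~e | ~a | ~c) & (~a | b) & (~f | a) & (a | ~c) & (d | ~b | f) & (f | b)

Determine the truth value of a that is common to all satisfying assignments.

True

Suppose a = 0.
(f) alone gives f = 1.
Now (~f) is unsatisfied and unit — conflict.
So every satisfying assignment has a = True.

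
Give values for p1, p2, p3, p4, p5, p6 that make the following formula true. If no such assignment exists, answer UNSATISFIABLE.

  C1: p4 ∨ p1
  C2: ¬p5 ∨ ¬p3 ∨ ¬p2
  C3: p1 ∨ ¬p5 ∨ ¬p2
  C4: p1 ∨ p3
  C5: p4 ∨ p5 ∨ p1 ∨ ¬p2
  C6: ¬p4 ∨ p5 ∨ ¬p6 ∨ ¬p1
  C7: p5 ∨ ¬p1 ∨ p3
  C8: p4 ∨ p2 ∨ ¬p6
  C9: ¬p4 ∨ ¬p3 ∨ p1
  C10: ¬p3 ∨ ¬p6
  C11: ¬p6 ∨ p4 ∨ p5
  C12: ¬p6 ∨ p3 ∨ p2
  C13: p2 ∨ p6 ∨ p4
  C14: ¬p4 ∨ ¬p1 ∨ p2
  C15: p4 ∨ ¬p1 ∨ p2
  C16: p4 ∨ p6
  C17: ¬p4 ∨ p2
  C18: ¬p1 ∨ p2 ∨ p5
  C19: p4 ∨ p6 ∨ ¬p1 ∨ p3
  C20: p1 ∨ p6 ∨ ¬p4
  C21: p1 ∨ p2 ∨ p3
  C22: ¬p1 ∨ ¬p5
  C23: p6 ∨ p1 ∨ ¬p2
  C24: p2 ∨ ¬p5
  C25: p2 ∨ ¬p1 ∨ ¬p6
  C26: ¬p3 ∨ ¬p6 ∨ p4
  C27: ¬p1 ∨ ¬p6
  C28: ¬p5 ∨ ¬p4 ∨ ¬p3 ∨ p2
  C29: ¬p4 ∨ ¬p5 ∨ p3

p1 ↦ True,  p2 ↦ True,  p3 ↦ True,  p4 ↦ True,  p5 ↦ False,  p6 ↦ False

Branch on p4: set p4 = True.
The clause (p2) is unit, so p2 = True.
Branch on p5: set p5 = False.
Branch on p1: set p1 = True.
The clause (¬p6) is unit, so p6 = False.
The clause (p3) is unit, so p3 = True.
All clauses are satisfied.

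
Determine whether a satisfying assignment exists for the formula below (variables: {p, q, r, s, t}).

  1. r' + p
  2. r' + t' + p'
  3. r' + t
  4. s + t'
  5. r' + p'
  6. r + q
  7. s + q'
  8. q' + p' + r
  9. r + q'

No, unsatisfiable

Try r = 0.
From the singleton clause (q), q = 1.
Now (q') is unsatisfied and unit — conflict.
Backtrack on r: now try r = 1.
From the singleton clause (p), p = 1.
Now (p') is unsatisfied and unit — conflict.
Either choice for r ends in contradiction.
No assignment satisfies every clause.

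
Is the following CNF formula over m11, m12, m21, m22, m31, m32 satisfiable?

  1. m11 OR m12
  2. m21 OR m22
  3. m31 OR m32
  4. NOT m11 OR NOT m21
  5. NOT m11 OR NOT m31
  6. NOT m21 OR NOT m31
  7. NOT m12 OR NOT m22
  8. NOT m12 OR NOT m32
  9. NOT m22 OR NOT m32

Branch on m11: set m11 = true.
From the singleton clause (NOT m21), m21 = false.
From the singleton clause (m22), m22 = true.
From the singleton clause (NOT m31), m31 = false.
From the singleton clause (m32), m32 = true.
But (NOT m32) is also a unit clause — contradiction.
Backtrack on m11: now try m11 = false.
From the singleton clause (m12), m12 = true.
From the singleton clause (NOT m22), m22 = false.
From the singleton clause (m21), m21 = true.
From the singleton clause (NOT m31), m31 = false.
From the singleton clause (m32), m32 = true.
But (NOT m32) is also a unit clause — contradiction.
Both values of m11 lead to a conflict.
No assignment satisfies every clause.

No, unsatisfiable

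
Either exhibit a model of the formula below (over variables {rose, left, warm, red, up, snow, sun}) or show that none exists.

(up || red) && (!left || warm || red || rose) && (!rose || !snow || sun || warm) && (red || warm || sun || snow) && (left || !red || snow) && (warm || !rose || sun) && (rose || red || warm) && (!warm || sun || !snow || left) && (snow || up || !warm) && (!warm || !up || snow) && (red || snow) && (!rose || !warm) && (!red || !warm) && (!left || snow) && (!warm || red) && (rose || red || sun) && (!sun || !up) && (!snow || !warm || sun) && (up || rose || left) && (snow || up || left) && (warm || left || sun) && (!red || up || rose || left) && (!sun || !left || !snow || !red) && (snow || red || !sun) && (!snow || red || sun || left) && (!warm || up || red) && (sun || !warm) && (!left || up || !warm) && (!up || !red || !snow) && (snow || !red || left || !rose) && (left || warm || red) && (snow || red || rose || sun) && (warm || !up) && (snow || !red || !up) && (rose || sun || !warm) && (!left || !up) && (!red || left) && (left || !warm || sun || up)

Case up = false:
From the singleton clause (red), red = true.
From the singleton clause (!warm), warm = false.
From the singleton clause (left), left = true.
From the singleton clause (snow), snow = true.
From the singleton clause (!sun), sun = false.
From the singleton clause (!rose), rose = false.
This assignment satisfies each clause.

rose ↦ false, left ↦ true, warm ↦ false, red ↦ true, up ↦ false, snow ↦ true, sun ↦ false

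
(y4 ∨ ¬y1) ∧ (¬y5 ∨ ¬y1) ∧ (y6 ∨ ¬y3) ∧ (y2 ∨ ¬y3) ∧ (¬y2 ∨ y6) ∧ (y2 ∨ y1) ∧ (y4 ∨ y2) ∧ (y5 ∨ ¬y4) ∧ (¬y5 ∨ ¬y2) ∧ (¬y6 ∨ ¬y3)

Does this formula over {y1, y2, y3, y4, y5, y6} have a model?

Yes

Try y4 = False.
The clause (¬y1) is unit, so y1 = False.
The clause (y2) is unit, so y2 = True.
The clause (y6) is unit, so y6 = True.
The clause (¬y5) is unit, so y5 = False.
The clause (¬y3) is unit, so y3 = False.
Every clause now holds.
A satisfying assignment: y1 ↦ False,  y2 ↦ True,  y3 ↦ False,  y4 ↦ False,  y5 ↦ False,  y6 ↦ True.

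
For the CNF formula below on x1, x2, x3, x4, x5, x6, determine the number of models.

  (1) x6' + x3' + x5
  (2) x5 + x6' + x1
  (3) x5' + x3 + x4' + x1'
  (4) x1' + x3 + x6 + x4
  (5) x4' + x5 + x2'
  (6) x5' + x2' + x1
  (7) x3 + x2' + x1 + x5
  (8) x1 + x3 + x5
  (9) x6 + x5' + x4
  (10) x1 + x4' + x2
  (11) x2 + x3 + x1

There are 2^6 = 64 truth assignments over (x1, x2, x3, x4, x5, x6).
Split on x1. With x1 = 1, the clauses containing x1 are satisfied and x1' drops from the rest; 15 of the 2^5 = 32 assignments to the other variables satisfy what remains.
With x1 = 0, by the same count on the reduced clause set, 3 assignments work.
Total: 15 + 3 = 18.

18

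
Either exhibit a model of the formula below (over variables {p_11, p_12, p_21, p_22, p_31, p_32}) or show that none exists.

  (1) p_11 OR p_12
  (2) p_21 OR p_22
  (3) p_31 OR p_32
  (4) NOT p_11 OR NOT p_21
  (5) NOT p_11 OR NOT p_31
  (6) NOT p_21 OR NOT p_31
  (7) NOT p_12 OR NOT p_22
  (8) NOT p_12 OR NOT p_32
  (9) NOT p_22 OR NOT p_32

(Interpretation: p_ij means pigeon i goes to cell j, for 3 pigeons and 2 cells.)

UNSATISFIABLE

Try p_11 = true.
The clause (NOT p_21) is unit, so p_21 = false.
The clause (p_22) is unit, so p_22 = true.
The clause (NOT p_31) is unit, so p_31 = false.
The clause (p_32) is unit, so p_32 = true.
But (NOT p_32) is also a unit clause — contradiction.
So p_11 must be the other value — set p_11 = false.
The clause (p_12) is unit, so p_12 = true.
The clause (NOT p_22) is unit, so p_22 = false.
The clause (p_21) is unit, so p_21 = true.
The clause (NOT p_31) is unit, so p_31 = false.
The clause (p_32) is unit, so p_32 = true.
But (NOT p_32) is also a unit clause — contradiction.
Both values of p_11 lead to a conflict.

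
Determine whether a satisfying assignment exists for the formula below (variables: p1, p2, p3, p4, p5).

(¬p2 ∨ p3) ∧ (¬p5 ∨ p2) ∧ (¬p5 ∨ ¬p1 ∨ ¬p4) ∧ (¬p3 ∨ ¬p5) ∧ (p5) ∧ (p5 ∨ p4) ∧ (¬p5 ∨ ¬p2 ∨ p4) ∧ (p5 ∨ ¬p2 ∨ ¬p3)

No, unsatisfiable

Unit clause (p5) forces p5 = True.
Unit clause (p2) forces p2 = True.
Unit clause (p3) forces p3 = True.
That conflicts with the unit clause (¬p3).
No assignment satisfies every clause.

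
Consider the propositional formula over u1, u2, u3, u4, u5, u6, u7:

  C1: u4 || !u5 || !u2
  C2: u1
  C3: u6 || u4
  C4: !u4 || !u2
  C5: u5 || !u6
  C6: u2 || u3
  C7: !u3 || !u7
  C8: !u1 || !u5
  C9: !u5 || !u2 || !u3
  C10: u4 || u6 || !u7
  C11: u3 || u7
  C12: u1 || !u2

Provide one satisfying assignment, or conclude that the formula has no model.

(u1) alone gives u1 = true.
(!u5) alone gives u5 = false.
(!u6) alone gives u6 = false.
(u4) alone gives u4 = true.
(!u2) alone gives u2 = false.
(u3) alone gives u3 = true.
(!u7) alone gives u7 = false.
Every clause now holds.

u1 ↦ true,  u2 ↦ false,  u3 ↦ true,  u4 ↦ true,  u5 ↦ false,  u6 ↦ false,  u7 ↦ false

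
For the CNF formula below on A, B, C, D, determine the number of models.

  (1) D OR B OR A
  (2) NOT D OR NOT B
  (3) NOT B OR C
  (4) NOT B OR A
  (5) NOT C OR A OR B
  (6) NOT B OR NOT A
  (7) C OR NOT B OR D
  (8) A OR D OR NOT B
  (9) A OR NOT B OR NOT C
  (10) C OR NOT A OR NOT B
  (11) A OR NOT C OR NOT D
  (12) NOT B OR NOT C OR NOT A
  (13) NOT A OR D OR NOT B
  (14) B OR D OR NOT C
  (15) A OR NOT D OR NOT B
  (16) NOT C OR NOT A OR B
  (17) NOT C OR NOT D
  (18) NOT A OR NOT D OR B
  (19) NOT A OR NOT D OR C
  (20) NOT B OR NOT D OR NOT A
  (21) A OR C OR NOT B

2

There are 2^4 = 16 truth assignments over (A, B, C, D).
Check each against the 21 clauses (columns in the order A, B, C, D):
  F F F F  ✗ fails (D OR B OR A)
  F F F T  ✓ satisfies all
  F F T F  ✗ fails (D OR B OR A)
  F F T T  ✗ fails (NOT C OR A OR B)
  F T F F  ✗ fails (NOT B OR C)
  F T F T  ✗ fails (NOT D OR NOT B)
  F T T F  ✗ fails (NOT B OR A)
  F T T T  ✗ fails (NOT D OR NOT B)
  T F F F  ✓ satisfies all
  T F F T  ✗ fails (NOT A OR NOT D OR B)
  T F T F  ✗ fails (B OR D OR NOT C)
  T F T T  ✗ fails (NOT C OR NOT A OR B)
  T T F F  ✗ fails (NOT B OR C)
  T T F T  ✗ fails (NOT D OR NOT B)
  T T T F  ✗ fails (NOT B OR NOT A)
  T T T T  ✗ fails (NOT D OR NOT B)
2 of the 16 rows are models.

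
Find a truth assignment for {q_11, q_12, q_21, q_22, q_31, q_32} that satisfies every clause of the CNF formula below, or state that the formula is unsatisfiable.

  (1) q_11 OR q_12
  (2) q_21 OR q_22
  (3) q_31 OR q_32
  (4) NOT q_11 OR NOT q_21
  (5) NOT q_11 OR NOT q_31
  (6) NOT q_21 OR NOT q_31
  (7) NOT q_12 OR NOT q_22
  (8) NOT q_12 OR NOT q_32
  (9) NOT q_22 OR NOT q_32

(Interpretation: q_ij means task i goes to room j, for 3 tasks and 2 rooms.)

UNSATISFIABLE

Try q_11 = true.
The clause (NOT q_21) is unit, so q_21 = false.
The clause (q_22) is unit, so q_22 = true.
The clause (NOT q_31) is unit, so q_31 = false.
The clause (q_32) is unit, so q_32 = true.
But (NOT q_32) is also a unit clause — contradiction.
Backtrack on q_11: now try q_11 = false.
The clause (q_12) is unit, so q_12 = true.
The clause (NOT q_22) is unit, so q_22 = false.
The clause (q_21) is unit, so q_21 = true.
The clause (NOT q_31) is unit, so q_31 = false.
The clause (q_32) is unit, so q_32 = true.
But (NOT q_32) is also a unit clause — contradiction.
Either choice for q_11 ends in contradiction.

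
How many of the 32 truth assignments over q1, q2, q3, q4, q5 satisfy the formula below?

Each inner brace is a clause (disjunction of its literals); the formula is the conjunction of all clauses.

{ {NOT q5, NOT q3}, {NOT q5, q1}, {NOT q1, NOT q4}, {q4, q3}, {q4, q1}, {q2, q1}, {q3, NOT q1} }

4

There are 2^5 = 32 truth assignments over (q1, q2, q3, q4, q5).
Split on q3. With q3 = true, the clauses containing q3 are satisfied and NOT q3 drops from the rest; 3 of the 2^4 = 16 assignments to the other variables satisfy what remains.
With q3 = false, by the same count on the reduced clause set, 1 assignment works.
(One model: q1=F, q2=T, q3=F, q4=T, q5=F.)
Total: 3 + 1 = 4.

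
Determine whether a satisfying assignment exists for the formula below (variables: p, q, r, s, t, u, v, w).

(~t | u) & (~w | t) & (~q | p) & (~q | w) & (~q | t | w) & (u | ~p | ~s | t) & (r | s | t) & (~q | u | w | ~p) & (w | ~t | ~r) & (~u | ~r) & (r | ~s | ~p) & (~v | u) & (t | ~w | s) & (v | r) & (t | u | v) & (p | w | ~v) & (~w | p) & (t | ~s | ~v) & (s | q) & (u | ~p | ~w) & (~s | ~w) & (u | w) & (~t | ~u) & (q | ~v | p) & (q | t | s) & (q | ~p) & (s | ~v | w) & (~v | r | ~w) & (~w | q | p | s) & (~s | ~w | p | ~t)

No

Case t = 0:
Unit clause (~w) forces w = 0.
Unit clause (~q) forces q = 0.
Unit clause (s) forces s = 1.
Unit clause (~v) forces v = 0.
Unit clause (r) forces r = 1.
Unit clause (~u) forces u = 0.
That conflicts with the unit clause (u).
Undo t and try t = 1.
Unit clause (u) forces u = 1.
That conflicts with the unit clause (~u).
Both values of t lead to a conflict.
No assignment satisfies every clause.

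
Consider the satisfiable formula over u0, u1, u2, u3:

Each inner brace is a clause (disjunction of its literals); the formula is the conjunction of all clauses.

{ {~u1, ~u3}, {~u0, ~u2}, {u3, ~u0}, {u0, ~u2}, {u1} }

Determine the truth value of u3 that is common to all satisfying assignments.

Suppose u3 = 1.
From the singleton clause (~u1), u1 = 0.
That conflicts with the unit clause (u1).
So every satisfying assignment has u3 = False.

False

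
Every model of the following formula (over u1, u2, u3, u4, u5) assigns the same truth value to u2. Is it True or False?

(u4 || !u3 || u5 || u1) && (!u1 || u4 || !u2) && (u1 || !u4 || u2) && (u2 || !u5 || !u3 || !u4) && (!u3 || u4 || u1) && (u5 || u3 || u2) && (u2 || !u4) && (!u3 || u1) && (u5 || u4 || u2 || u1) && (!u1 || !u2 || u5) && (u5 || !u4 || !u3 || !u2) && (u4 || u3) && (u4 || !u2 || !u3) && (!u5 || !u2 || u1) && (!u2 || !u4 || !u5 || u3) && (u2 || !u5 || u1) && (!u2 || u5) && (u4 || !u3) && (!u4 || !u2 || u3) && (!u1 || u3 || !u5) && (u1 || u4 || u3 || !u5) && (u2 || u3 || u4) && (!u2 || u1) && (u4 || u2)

True

Suppose u2 = false.
(!u4) alone gives u4 = false.
Now (u4) is unsatisfied and unit — conflict.
So every satisfying assignment has u2 = True.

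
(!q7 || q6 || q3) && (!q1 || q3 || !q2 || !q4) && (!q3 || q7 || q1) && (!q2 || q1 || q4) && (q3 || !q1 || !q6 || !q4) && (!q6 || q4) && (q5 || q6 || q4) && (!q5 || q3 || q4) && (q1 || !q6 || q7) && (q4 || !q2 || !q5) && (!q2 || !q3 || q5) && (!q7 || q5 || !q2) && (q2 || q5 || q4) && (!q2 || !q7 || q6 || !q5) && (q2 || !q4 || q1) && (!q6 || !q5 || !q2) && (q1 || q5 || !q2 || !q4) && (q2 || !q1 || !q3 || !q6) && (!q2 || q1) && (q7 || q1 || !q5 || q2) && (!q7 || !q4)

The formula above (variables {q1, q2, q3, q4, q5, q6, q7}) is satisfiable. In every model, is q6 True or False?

False

Suppose q6 = true.
From the singleton clause (q4), q4 = true.
From the singleton clause (!q7), q7 = false.
From the singleton clause (q1), q1 = true.
From the singleton clause (q3), q3 = true.
From the singleton clause (q2), q2 = true.
From the singleton clause (q5), q5 = true.
That conflicts with the unit clause (!q5).
So every satisfying assignment has q6 = False.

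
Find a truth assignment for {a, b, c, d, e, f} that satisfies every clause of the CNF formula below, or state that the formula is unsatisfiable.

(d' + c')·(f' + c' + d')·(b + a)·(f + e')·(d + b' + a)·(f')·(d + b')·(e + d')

a=1, b=0, c=0, d=0, e=0, f=0

From the singleton clause (f'), f = 0.
From the singleton clause (e'), e = 0.
From the singleton clause (d'), d = 0.
From the singleton clause (b'), b = 0.
From the singleton clause (a), a = 1.
Every clause is now satisfied; c is unconstrained.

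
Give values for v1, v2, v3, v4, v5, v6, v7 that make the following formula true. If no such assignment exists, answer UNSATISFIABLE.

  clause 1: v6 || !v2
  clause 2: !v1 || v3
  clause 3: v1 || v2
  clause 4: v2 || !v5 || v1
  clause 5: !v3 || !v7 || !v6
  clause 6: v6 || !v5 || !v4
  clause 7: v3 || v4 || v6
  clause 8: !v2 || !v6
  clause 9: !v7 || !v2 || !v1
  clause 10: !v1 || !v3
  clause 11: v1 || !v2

Branch on v6: set v6 = true.
From the singleton clause (!v2), v2 = false.
From the singleton clause (v1), v1 = true.
From the singleton clause (v3), v3 = true.
Now (!v3) is unsatisfied and unit — conflict.
Undo v6 and try v6 = false.
From the singleton clause (!v2), v2 = false.
From the singleton clause (v1), v1 = true.
From the singleton clause (v3), v3 = true.
Now (!v3) is unsatisfied and unit — conflict.
Either choice for v6 ends in contradiction.

UNSATISFIABLE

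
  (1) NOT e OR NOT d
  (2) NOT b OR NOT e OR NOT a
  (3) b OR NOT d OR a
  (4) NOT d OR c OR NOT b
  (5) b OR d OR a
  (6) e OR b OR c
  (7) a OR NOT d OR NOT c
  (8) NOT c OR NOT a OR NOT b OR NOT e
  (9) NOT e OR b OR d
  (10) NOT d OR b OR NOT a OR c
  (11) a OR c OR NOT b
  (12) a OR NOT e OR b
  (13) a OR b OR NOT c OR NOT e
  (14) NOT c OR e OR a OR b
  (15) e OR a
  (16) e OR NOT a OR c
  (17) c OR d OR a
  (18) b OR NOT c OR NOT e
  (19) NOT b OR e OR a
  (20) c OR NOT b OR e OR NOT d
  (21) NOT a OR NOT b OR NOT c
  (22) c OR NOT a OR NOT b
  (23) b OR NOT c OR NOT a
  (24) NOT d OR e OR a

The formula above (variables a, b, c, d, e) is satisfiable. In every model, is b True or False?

True

Suppose b = false.
Try e = false.
(c) alone gives c = true.
(a) alone gives a = true.
Now (NOT a) is unsatisfied and unit — conflict.
So e must be the other value — set e = true.
(NOT d) alone gives d = false.
Now (d) is unsatisfied and unit — conflict.
Neither e = true nor e = false works.
So every satisfying assignment has b = True.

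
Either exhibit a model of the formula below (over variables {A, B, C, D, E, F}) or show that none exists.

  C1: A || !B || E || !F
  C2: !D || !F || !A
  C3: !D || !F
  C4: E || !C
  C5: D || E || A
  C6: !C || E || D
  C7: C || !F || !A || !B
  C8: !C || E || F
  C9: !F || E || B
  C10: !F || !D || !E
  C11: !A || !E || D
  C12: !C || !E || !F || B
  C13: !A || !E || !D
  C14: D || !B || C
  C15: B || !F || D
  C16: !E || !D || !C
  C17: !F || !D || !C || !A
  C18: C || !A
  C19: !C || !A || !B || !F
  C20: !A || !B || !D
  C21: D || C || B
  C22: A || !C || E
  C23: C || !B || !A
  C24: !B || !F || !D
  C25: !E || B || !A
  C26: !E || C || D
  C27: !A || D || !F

Branch on D: set D = false.
Branch on E: set E = true.
(!A) alone gives A = false.
(C) alone gives C = true.
Branch on F: set F = false.
Every clause is now satisfied; B is unconstrained.

A ↦ false; B ↦ true; C ↦ true; D ↦ false; E ↦ true; F ↦ false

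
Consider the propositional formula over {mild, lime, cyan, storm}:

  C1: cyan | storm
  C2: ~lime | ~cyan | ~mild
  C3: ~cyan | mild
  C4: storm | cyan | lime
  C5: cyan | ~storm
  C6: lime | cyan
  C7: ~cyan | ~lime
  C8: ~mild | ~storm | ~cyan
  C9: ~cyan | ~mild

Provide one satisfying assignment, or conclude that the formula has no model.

Suppose cyan = 1.
From the singleton clause (mild), mild = 1.
Now (~mild) is unsatisfied and unit — conflict.
So cyan must be the other value — set cyan = 0.
From the singleton clause (storm), storm = 1.
Now (~storm) is unsatisfied and unit — conflict.
Either choice for cyan ends in contradiction.

UNSATISFIABLE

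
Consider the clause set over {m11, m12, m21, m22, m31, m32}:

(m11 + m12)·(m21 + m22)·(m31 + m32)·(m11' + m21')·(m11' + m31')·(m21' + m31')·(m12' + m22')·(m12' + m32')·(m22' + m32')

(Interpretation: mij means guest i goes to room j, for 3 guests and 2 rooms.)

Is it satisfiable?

Suppose m11 = 1.
From the singleton clause (m21'), m21 = 0.
From the singleton clause (m22), m22 = 1.
From the singleton clause (m31'), m31 = 0.
From the singleton clause (m32), m32 = 1.
But (m32') is also a unit clause — contradiction.
That branch fails; take m11 = 0 instead.
From the singleton clause (m12), m12 = 1.
From the singleton clause (m22'), m22 = 0.
From the singleton clause (m21), m21 = 1.
From the singleton clause (m31'), m31 = 0.
From the singleton clause (m32), m32 = 1.
But (m32') is also a unit clause — contradiction.
Neither m11 = 1 nor m11 = 0 works.
No assignment satisfies every clause.

No, unsatisfiable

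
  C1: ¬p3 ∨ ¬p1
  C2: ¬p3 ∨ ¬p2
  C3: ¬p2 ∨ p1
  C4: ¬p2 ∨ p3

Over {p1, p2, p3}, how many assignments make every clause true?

There are 2^3 = 8 truth assignments over (p1, p2, p3).
Check each against the 4 clauses (columns in the order p1, p2, p3):
  F F F  ✓ satisfies all
  F F T  ✓ satisfies all
  F T F  ✗ fails (¬p2 ∨ p1)
  F T T  ✗ fails (¬p3 ∨ ¬p2)
  T F F  ✓ satisfies all
  T F T  ✗ fails (¬p3 ∨ ¬p1)
  T T F  ✗ fails (¬p2 ∨ p3)
  T T T  ✗ fails (¬p3 ∨ ¬p1)
3 of the 8 rows are models.

3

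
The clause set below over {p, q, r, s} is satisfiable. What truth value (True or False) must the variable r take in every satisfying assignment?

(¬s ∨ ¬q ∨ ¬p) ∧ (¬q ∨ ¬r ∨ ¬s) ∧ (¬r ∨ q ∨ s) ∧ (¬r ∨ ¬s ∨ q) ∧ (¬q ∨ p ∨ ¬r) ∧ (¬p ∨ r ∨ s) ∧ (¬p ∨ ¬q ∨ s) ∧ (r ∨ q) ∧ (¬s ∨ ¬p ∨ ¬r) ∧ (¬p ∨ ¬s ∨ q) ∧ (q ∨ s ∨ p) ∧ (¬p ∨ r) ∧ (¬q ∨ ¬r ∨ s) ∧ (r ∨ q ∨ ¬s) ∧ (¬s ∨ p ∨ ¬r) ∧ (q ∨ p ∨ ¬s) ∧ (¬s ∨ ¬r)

Suppose r = True.
(¬s) alone gives s = False.
(q) alone gives q = True.
Now (¬q) is unsatisfied and unit — conflict.
So every satisfying assignment has r = False.

False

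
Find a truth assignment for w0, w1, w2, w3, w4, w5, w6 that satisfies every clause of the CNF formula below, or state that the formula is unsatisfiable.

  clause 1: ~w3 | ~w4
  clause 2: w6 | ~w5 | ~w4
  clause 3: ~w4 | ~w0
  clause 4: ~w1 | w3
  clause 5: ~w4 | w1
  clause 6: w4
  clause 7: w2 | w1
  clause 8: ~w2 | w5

From the singleton clause (w4), w4 = 1.
From the singleton clause (~w3), w3 = 0.
From the singleton clause (~w0), w0 = 0.
From the singleton clause (~w1), w1 = 0.
Now (w1) is unsatisfied and unit — conflict.

UNSATISFIABLE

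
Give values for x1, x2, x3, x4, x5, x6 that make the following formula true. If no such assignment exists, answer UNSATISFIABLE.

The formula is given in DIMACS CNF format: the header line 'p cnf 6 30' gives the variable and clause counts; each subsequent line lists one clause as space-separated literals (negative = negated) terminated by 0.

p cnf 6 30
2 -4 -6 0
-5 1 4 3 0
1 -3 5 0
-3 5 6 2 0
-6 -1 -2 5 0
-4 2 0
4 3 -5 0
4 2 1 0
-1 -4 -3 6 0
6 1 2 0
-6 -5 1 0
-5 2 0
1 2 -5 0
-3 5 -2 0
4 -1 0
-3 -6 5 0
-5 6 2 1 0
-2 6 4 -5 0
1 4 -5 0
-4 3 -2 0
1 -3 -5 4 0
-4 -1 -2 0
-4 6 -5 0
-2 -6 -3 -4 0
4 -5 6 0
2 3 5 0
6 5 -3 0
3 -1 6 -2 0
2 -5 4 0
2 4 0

Suppose x4 = False.
(¬x1) alone gives x1 = False.
(x2) alone gives x2 = True.
(¬x5) alone gives x5 = False.
(¬x3) alone gives x3 = False.
All clauses hold; x6 can take either value.

x1 ↦ False; x2 ↦ True; x3 ↦ False; x4 ↦ False; x5 ↦ False; x6 ↦ True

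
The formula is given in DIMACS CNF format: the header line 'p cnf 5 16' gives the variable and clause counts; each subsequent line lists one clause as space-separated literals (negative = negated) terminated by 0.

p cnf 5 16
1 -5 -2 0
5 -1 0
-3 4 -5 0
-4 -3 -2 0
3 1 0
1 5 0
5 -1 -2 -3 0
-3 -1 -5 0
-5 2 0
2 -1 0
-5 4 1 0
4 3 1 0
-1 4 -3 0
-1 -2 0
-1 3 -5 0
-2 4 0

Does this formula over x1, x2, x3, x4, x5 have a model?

No, unsatisfiable

Suppose x5 = True.
Unit clause (x2) forces x2 = True.
Unit clause (x1) forces x1 = True.
Now (¬x1) is unsatisfied and unit — conflict.
Undo x5 and try x5 = False.
Unit clause (¬x1) forces x1 = False.
Now (x1) is unsatisfied and unit — conflict.
Either choice for x5 ends in contradiction.
No assignment satisfies every clause.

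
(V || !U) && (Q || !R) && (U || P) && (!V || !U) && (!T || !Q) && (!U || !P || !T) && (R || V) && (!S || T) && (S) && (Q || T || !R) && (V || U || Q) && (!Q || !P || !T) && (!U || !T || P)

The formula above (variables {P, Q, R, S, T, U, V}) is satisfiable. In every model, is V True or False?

True

Suppose V = false.
Unit clause (!U) forces U = false.
Unit clause (P) forces P = true.
Unit clause (R) forces R = true.
Unit clause (Q) forces Q = true.
Unit clause (!T) forces T = false.
Unit clause (!S) forces S = false.
Now (S) is unsatisfied and unit — conflict.
So every satisfying assignment has V = True.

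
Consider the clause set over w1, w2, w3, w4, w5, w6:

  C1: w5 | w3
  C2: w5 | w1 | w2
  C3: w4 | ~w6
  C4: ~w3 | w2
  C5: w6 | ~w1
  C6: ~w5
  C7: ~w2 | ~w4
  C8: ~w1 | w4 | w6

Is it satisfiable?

Yes

The clause (~w5) is unit, so w5 = 0.
The clause (w3) is unit, so w3 = 1.
The clause (w2) is unit, so w2 = 1.
The clause (~w4) is unit, so w4 = 0.
The clause (~w6) is unit, so w6 = 0.
The clause (~w1) is unit, so w1 = 0.
This assignment satisfies each clause.
A satisfying assignment: w1=0, w2=1, w3=1, w4=0, w5=0, w6=0.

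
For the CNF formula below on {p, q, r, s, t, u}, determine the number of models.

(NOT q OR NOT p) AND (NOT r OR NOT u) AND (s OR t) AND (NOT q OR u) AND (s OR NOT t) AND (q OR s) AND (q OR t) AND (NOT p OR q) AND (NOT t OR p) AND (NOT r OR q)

1

There are 2^6 = 64 truth assignments over (p, q, r, s, t, u).
Split on u. With u = true, the clauses containing u are satisfied and NOT u drops from the rest; 1 of the 2^5 = 32 assignments to the other variables satisfy what remains.
With u = false, by the same count on the reduced clause set, 0 assignments work.
(One model: p=F, q=T, r=F, s=T, t=F, u=T.)
Total: 1 + 0 = 1.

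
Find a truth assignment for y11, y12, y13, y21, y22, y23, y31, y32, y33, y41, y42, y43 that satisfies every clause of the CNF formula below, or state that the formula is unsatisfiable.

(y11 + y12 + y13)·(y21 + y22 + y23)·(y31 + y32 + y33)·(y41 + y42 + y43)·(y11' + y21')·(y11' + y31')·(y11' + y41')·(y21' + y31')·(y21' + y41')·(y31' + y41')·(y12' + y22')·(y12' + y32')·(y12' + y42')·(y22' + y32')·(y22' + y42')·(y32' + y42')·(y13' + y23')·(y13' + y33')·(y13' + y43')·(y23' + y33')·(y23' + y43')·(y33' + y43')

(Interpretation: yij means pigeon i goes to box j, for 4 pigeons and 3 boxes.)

Suppose y11 = 0.
Suppose y12 = 1.
From the singleton clause (y22'), y22 = 0.
From the singleton clause (y32'), y32 = 0.
From the singleton clause (y42'), y42 = 0.
Suppose y21 = 1.
From the singleton clause (y31'), y31 = 0.
From the singleton clause (y33), y33 = 1.
From the singleton clause (y41'), y41 = 0.
From the singleton clause (y43), y43 = 1.
Now (y43') is unsatisfied and unit — conflict.
So y21 must be the other value — set y21 = 0.
From the singleton clause (y23), y23 = 1.
From the singleton clause (y13'), y13 = 0.
From the singleton clause (y33'), y33 = 0.
From the singleton clause (y31), y31 = 1.
From the singleton clause (y41'), y41 = 0.
From the singleton clause (y43), y43 = 1.
Now (y43') is unsatisfied and unit — conflict.
Neither y21 = 1 nor y21 = 0 works.
So y12 must be the other value — set y12 = 0.
From the singleton clause (y13), y13 = 1.
From the singleton clause (y23'), y23 = 0.
From the singleton clause (y33'), y33 = 0.
From the singleton clause (y43'), y43 = 0.
Suppose y21 = 1.
From the singleton clause (y31'), y31 = 0.
From the singleton clause (y32), y32 = 1.
From the singleton clause (y41'), y41 = 0.
From the singleton clause (y42), y42 = 1.
Now (y42') is unsatisfied and unit — conflict.
So y21 must be the other value — set y21 = 0.
From the singleton clause (y22), y22 = 1.
From the singleton clause (y32'), y32 = 0.
From the singleton clause (y31), y31 = 1.
From the singleton clause (y41'), y41 = 0.
From the singleton clause (y42), y42 = 1.
Now (y42') is unsatisfied and unit — conflict.
Neither y21 = 1 nor y21 = 0 works.
Neither y12 = 1 nor y12 = 0 works.
So y11 must be the other value — set y11 = 1.
From the singleton clause (y21'), y21 = 0.
From the singleton clause (y31'), y31 = 0.
From the singleton clause (y41'), y41 = 0.
Suppose y22 = 1.
From the singleton clause (y12'), y12 = 0.
From the singleton clause (y32'), y32 = 0.
From the singleton clause (y33), y33 = 1.
From the singleton clause (y42'), y42 = 0.
From the singleton clause (y43), y43 = 1.
Now (y43') is unsatisfied and unit — conflict.
So y22 must be the other value — set y22 = 0.
From the singleton clause (y23), y23 = 1.
From the singleton clause (y13'), y13 = 0.
From the singleton clause (y33'), y33 = 0.
From the singleton clause (y32), y32 = 1.
From the singleton clause (y12'), y12 = 0.
From the singleton clause (y42'), y42 = 0.
From the singleton clause (y43), y43 = 1.
Now (y43') is unsatisfied and unit — conflict.
Neither y22 = 1 nor y22 = 0 works.
Neither y11 = 1 nor y11 = 0 works.

UNSATISFIABLE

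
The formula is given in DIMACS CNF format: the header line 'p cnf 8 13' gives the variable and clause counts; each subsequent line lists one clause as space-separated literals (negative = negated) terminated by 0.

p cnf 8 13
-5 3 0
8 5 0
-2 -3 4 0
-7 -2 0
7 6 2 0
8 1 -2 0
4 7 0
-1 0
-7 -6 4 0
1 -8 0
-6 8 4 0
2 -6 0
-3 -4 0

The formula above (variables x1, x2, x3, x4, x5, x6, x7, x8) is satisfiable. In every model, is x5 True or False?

Suppose x5 = False.
Unit clause (x8) forces x8 = True.
Unit clause (¬x1) forces x1 = False.
But (x1) is also a unit clause — contradiction.
So every satisfying assignment has x5 = True.

True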